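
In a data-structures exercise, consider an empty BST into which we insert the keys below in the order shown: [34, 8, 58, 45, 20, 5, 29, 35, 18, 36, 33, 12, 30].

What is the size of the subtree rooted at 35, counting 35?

2

34: root
8: left child of 34 (depth 1)
58: right child of 34 (depth 1)
45: left child of 58 (depth 2)
20: right child of 8 (depth 2)
5: left child of 8 (depth 2)
29: right child of 20 (depth 3)
35: left child of 45 (depth 3)
18: left child of 20 (depth 3)
36: right child of 35 (depth 4)
33: right child of 29 (depth 4)
12: left child of 18 (depth 4)
30: left child of 33 (depth 5)

Subtree rooted at 35 contains: 35, 36 — 2 nodes.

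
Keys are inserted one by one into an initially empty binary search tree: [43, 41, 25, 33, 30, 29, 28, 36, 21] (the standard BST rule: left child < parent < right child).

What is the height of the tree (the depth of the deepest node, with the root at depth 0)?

43: root
41: left child of 43 (depth 1)
25: left child of 41 (depth 2)
33: right child of 25 (depth 3)
30: left child of 33 (depth 4)
29: left child of 30 (depth 5)
28: left child of 29 (depth 6)
36: right child of 33 (depth 4)
21: left child of 25 (depth 3)

The deepest node is 28 at depth 6.

6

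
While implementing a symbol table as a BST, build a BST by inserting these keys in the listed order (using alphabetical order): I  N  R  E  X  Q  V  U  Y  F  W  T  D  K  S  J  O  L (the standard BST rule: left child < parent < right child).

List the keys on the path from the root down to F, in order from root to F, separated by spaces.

I: root
N: right child of I (depth 1)
R: right child of N (depth 2)
E: left child of I (depth 1)
X: right child of R (depth 3)
Q: left child of R (depth 3)
V: left child of X (depth 4)
U: left child of V (depth 5)
Y: right child of X (depth 4)
F: right child of E (depth 2)
W: right child of V (depth 5)
T: left child of U (depth 6)
D: left child of E (depth 2)
K: left child of N (depth 2)
S: left child of T (depth 7)
J: left child of K (depth 3)
O: left child of Q (depth 4)
L: right child of K (depth 3)

I E F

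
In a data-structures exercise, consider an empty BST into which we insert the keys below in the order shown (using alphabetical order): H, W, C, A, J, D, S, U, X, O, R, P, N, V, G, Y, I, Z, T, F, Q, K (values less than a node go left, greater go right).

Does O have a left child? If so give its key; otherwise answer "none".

H: root
W: right child of H (depth 1)
C: left child of H (depth 1)
A: left child of C (depth 2)
J: left child of W (depth 2)
D: right child of C (depth 2)
S: right child of J (depth 3)
U: right child of S (depth 4)
X: right child of W (depth 2)
O: left child of S (depth 4)
R: right child of O (depth 5)
P: left child of R (depth 6)
N: left child of O (depth 5)
V: right child of U (depth 5)
G: right child of D (depth 3)
Y: right child of X (depth 3)
I: left child of J (depth 3)
Z: right child of Y (depth 4)
T: left child of U (depth 5)
F: left child of G (depth 4)
Q: right child of P (depth 7)
K: left child of N (depth 6)

N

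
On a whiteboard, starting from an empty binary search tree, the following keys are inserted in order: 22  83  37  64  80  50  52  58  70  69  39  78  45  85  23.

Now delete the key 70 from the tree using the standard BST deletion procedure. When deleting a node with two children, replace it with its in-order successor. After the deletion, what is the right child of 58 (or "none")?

22: root
83: right child of 22 (depth 1)
37: left child of 83 (depth 2)
64: right child of 37 (depth 3)
80: right child of 64 (depth 4)
50: left child of 64 (depth 4)
52: right child of 50 (depth 5)
58: right child of 52 (depth 6)
70: left child of 80 (depth 5)
69: left child of 70 (depth 6)
39: left child of 50 (depth 5)
78: right child of 70 (depth 6)
45: right child of 39 (depth 6)
85: right child of 83 (depth 2)
23: left child of 37 (depth 3)

Delete 70 (two children — replace with in-order successor).
After deletion, 58's right child: none.

none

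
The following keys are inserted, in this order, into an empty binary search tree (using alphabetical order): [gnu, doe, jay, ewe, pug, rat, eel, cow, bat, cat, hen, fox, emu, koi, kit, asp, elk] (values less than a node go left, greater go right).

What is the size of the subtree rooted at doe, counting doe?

Insert gnu: tree is empty, so gnu becomes the root.
Insert doe: doe < gnu → go left. Place as left child of gnu.
Insert jay: jay > gnu → go right. Place as right child of gnu.
Insert ewe: ewe < gnu → go left; ewe > doe → go right. Place as right child of doe.
Insert pug: pug > gnu → go right; pug > jay → go right. Place as right child of jay.
Insert rat: rat > gnu → go right; rat > jay → go right; rat > pug → go right. Place as right child of pug.
Insert eel: eel < gnu → go left; eel > doe → go right; eel < ewe → go left. Place as left child of ewe.
Insert cow: cow < gnu → go left; cow < doe → go left. Place as left child of doe.
Insert bat: bat < gnu → go left; bat < doe → go left; bat < cow → go left. Place as left child of cow.
Insert cat: cat < gnu → go left; cat < doe → go left; cat < cow → go left; cat > bat → go right. Place as right child of bat.
Insert hen: hen > gnu → go right; hen < jay → go left. Place as left child of jay.
Insert fox: fox < gnu → go left; fox > doe → go right; fox > ewe → go right. Place as right child of ewe.
Insert emu: emu < gnu → go left; emu > doe → go right; emu < ewe → go left; emu > eel → go right. Place as right child of eel.
Insert koi: koi > gnu → go right; koi > jay → go right; koi < pug → go left. Place as left child of pug.
Insert kit: kit > gnu → go right; kit > jay → go right; kit < pug → go left; kit < koi → go left. Place as left child of koi.
Insert asp: asp < gnu → go left; asp < doe → go left; asp < cow → go left; asp < bat → go left. Place as left child of bat.
Insert elk: elk < gnu → go left; elk > doe → go right; elk < ewe → go left; elk > eel → go right; elk < emu → go left. Place as left child of emu.

Subtree rooted at doe contains: doe, cow, bat, asp, cat, ewe, eel, emu, elk, fox — 10 nodes.

10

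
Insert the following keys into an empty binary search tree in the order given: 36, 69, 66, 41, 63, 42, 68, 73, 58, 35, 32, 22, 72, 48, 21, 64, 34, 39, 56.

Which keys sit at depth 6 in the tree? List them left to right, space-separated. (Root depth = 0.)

58

36: root
69: right child of 36 (depth 1)
66: left child of 69 (depth 2)
41: left child of 66 (depth 3)
63: right child of 41 (depth 4)
42: left child of 63 (depth 5)
68: right child of 66 (depth 3)
73: right child of 69 (depth 2)
58: right child of 42 (depth 6)
35: left child of 36 (depth 1)
32: left child of 35 (depth 2)
22: left child of 32 (depth 3)
72: left child of 73 (depth 3)
48: left child of 58 (depth 7)
21: left child of 22 (depth 4)
64: right child of 63 (depth 5)
34: right child of 32 (depth 3)
39: left child of 41 (depth 4)
56: right child of 48 (depth 8)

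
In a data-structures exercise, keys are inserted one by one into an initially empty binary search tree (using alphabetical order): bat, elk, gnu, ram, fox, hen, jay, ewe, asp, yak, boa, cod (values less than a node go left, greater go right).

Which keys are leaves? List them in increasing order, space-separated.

bat: root
elk: right child of bat (depth 1)
gnu: right child of elk (depth 2)
ram: right child of gnu (depth 3)
fox: left child of gnu (depth 3)
hen: left child of ram (depth 4)
jay: right child of hen (depth 5)
ewe: left child of fox (depth 4)
asp: left child of bat (depth 1)
yak: right child of ram (depth 4)
boa: left child of elk (depth 2)
cod: right child of boa (depth 3)

asp cod ewe jay yak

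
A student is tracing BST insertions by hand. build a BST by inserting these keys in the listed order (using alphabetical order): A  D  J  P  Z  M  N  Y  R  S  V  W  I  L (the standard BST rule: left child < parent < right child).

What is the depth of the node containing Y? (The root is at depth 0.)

A: root
D: right child of A (depth 1)
J: right child of D (depth 2)
P: right child of J (depth 3)
Z: right child of P (depth 4)
M: left child of P (depth 4)
N: right child of M (depth 5)
Y: left child of Z (depth 5)
R: left child of Y (depth 6)
S: right child of R (depth 7)
V: right child of S (depth 8)
W: right child of V (depth 9)
I: left child of J (depth 3)
L: left child of M (depth 5)

Path to Y: A → D → J → P → Z → Y, which is 5 edges.

5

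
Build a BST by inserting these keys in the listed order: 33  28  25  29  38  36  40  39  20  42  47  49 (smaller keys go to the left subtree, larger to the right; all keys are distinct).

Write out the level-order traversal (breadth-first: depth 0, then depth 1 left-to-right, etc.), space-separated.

33: root
28: left child of 33 (depth 1)
25: left child of 28 (depth 2)
29: right child of 28 (depth 2)
38: right child of 33 (depth 1)
36: left child of 38 (depth 2)
40: right child of 38 (depth 2)
39: left child of 40 (depth 3)
20: left child of 25 (depth 3)
42: right child of 40 (depth 3)
47: right child of 42 (depth 4)
49: right child of 47 (depth 5)

33 28 38 25 29 36 40 20 39 42 47 49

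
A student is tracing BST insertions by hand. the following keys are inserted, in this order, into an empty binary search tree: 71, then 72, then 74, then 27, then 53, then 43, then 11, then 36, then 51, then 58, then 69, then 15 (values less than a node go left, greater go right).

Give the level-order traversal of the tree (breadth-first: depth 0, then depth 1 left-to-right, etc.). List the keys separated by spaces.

Resulting structure (node: left, right):
  71: L=27, R=72
  72: L=–, R=74
  74: L=–, R=–
  27: L=11, R=53
  53: L=43, R=58
  43: L=36, R=51
  11: L=–, R=15
  36: L=–, R=–
  51: L=–, R=–
  58: L=–, R=69
  69: L=–, R=–
  15: L=–, R=–

71 27 72 11 53 74 15 43 58 36 51 69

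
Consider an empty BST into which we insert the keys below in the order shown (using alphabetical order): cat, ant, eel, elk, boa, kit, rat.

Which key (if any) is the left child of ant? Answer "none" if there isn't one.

none

Resulting structure (node: left, right):
  cat: L=ant, R=eel
  ant: L=–, R=boa
  eel: L=–, R=elk
  elk: L=–, R=kit
  boa: L=–, R=–
  kit: L=–, R=rat
  rat: L=–, R=–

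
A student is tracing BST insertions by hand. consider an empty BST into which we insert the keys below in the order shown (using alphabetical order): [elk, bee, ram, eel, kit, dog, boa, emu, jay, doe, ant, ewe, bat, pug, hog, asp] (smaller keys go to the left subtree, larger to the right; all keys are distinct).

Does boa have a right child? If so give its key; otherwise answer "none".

doe

Insert elk: tree is empty, so elk becomes the root.
Insert bee: bee < elk → go left. Place as left child of elk.
Insert ram: ram > elk → go right. Place as right child of elk.
Insert eel: eel < elk → go left; eel > bee → go right. Place as right child of bee.
Insert kit: kit > elk → go right; kit < ram → go left. Place as left child of ram.
Insert dog: dog < elk → go left; dog > bee → go right; dog < eel → go left. Place as left child of eel.
Insert boa: boa < elk → go left; boa > bee → go right; boa < eel → go left; boa < dog → go left. Place as left child of dog.
Insert emu: emu > elk → go right; emu < ram → go left; emu < kit → go left. Place as left child of kit.
Insert jay: jay > elk → go right; jay < ram → go left; jay < kit → go left; jay > emu → go right. Place as right child of emu.
Insert doe: doe < elk → go left; doe > bee → go right; doe < eel → go left; doe < dog → go left; doe > boa → go right. Place as right child of boa.
Insert ant: ant < elk → go left; ant < bee → go left. Place as left child of bee.
Insert ewe: ewe > elk → go right; ewe < ram → go left; ewe < kit → go left; ewe > emu → go right; ewe < jay → go left. Place as left child of jay.
Insert bat: bat < elk → go left; bat < bee → go left; bat > ant → go right. Place as right child of ant.
Insert pug: pug > elk → go right; pug < ram → go left; pug > kit → go right. Place as right child of kit.
Insert hog: hog > elk → go right; hog < ram → go left; hog < kit → go left; hog > emu → go right; hog < jay → go left; hog > ewe → go right. Place as right child of ewe.
Insert asp: asp < elk → go left; asp < bee → go left; asp > ant → go right; asp < bat → go left. Place as left child of bat.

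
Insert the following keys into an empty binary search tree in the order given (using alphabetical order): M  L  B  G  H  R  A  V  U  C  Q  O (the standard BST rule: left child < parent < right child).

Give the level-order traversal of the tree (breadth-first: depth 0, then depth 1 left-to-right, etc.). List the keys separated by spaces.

M L R B Q V A G O U C H

M: root
L: left child of M (depth 1)
B: left child of L (depth 2)
G: right child of B (depth 3)
H: right child of G (depth 4)
R: right child of M (depth 1)
A: left child of B (depth 3)
V: right child of R (depth 2)
U: left child of V (depth 3)
C: left child of G (depth 4)
Q: left child of R (depth 2)
O: left child of Q (depth 3)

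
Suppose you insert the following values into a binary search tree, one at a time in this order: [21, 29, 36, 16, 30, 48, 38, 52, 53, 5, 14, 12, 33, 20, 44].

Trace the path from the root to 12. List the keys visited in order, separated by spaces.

21 16 5 14 12

21: root
29: right child of 21 (depth 1)
36: right child of 29 (depth 2)
16: left child of 21 (depth 1)
30: left child of 36 (depth 3)
48: right child of 36 (depth 3)
38: left child of 48 (depth 4)
52: right child of 48 (depth 4)
53: right child of 52 (depth 5)
5: left child of 16 (depth 2)
14: right child of 5 (depth 3)
12: left child of 14 (depth 4)
33: right child of 30 (depth 4)
20: right child of 16 (depth 2)
44: right child of 38 (depth 5)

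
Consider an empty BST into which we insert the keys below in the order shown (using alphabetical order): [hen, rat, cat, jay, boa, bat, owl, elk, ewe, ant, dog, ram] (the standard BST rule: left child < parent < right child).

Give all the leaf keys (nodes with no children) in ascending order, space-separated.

Insert hen: tree is empty, so hen becomes the root.
Insert rat: rat > hen → go right. Place as right child of hen.
Insert cat: cat < hen → go left. Place as left child of hen.
Insert jay: jay > hen → go right; jay < rat → go left. Place as left child of rat.
Insert boa: boa < hen → go left; boa < cat → go left. Place as left child of cat.
Insert bat: bat < hen → go left; bat < cat → go left; bat < boa → go left. Place as left child of boa.
Insert owl: owl > hen → go right; owl < rat → go left; owl > jay → go right. Place as right child of jay.
Insert elk: elk < hen → go left; elk > cat → go right. Place as right child of cat.
Insert ewe: ewe < hen → go left; ewe > cat → go right; ewe > elk → go right. Place as right child of elk.
Insert ant: ant < hen → go left; ant < cat → go left; ant < boa → go left; ant < bat → go left. Place as left child of bat.
Insert dog: dog < hen → go left; dog > cat → go right; dog < elk → go left. Place as left child of elk.
Insert ram: ram > hen → go right; ram < rat → go left; ram > jay → go right; ram > owl → go right. Place as right child of owl.

ant dog ewe ram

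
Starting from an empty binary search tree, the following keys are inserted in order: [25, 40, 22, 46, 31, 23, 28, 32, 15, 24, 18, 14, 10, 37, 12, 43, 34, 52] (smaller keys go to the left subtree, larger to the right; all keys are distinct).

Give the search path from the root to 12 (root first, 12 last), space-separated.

25 22 15 14 10 12

25: root
40: right child of 25 (depth 1)
22: left child of 25 (depth 1)
46: right child of 40 (depth 2)
31: left child of 40 (depth 2)
23: right child of 22 (depth 2)
28: left child of 31 (depth 3)
32: right child of 31 (depth 3)
15: left child of 22 (depth 2)
24: right child of 23 (depth 3)
18: right child of 15 (depth 3)
14: left child of 15 (depth 3)
10: left child of 14 (depth 4)
37: right child of 32 (depth 4)
12: right child of 10 (depth 5)
43: left child of 46 (depth 3)
34: left child of 37 (depth 5)
52: right child of 46 (depth 3)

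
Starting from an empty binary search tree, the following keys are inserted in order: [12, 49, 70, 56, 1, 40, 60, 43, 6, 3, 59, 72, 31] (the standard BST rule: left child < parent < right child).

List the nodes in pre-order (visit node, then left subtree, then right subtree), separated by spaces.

Resulting structure (node: left, right):
  12: L=1, R=49
  49: L=40, R=70
  70: L=56, R=72
  56: L=–, R=60
  1: L=–, R=6
  40: L=31, R=43
  60: L=59, R=–
  43: L=–, R=–
  6: L=3, R=–
  3: L=–, R=–
  59: L=–, R=–
  72: L=–, R=–
  31: L=–, R=–

12 1 6 3 49 40 31 43 70 56 60 59 72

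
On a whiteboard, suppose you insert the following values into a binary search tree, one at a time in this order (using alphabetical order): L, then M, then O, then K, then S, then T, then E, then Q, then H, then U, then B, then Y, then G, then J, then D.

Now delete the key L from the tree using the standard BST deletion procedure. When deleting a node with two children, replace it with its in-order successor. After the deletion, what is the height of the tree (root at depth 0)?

5

L: root
M: right child of L (depth 1)
O: right child of M (depth 2)
K: left child of L (depth 1)
S: right child of O (depth 3)
T: right child of S (depth 4)
E: left child of K (depth 2)
Q: left child of S (depth 4)
H: right child of E (depth 3)
U: right child of T (depth 5)
B: left child of E (depth 3)
Y: right child of U (depth 6)
G: left child of H (depth 4)
J: right child of H (depth 4)
D: right child of B (depth 4)

Delete L (two children — replace with in-order successor).
After deletion, deepest node is Y at depth 5.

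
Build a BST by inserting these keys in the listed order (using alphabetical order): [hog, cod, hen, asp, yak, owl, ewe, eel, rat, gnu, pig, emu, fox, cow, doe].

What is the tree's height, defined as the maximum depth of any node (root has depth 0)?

6

Resulting structure (node: left, right):
  hog: L=cod, R=yak
  cod: L=asp, R=hen
  hen: L=ewe, R=–
  asp: L=–, R=–
  yak: L=owl, R=–
  owl: L=–, R=rat
  ewe: L=eel, R=gnu
  eel: L=cow, R=emu
  rat: L=pig, R=–
  gnu: L=fox, R=–
  pig: L=–, R=–
  emu: L=–, R=–
  fox: L=–, R=–
  cow: L=–, R=doe
  doe: L=–, R=–

The deepest node is doe at depth 6.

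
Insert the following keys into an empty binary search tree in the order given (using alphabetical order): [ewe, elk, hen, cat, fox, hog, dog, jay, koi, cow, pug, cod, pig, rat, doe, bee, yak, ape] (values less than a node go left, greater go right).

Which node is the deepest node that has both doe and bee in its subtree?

cat

Resulting structure (node: left, right):
  ewe: L=elk, R=hen
  elk: L=cat, R=–
  hen: L=fox, R=hog
  cat: L=bee, R=dog
  fox: L=–, R=–
  hog: L=–, R=jay
  dog: L=cow, R=–
  jay: L=–, R=koi
  koi: L=–, R=pug
  cow: L=cod, R=doe
  pug: L=pig, R=rat
  cod: L=–, R=–
  pig: L=–, R=–
  rat: L=–, R=yak
  doe: L=–, R=–
  bee: L=ape, R=–
  yak: L=–, R=–
  ape: L=–, R=–

Path to doe: ewe → elk → cat → dog → cow → doe
Path to bee: ewe → elk → cat → bee
The paths share a prefix ending at cat, then split left and right.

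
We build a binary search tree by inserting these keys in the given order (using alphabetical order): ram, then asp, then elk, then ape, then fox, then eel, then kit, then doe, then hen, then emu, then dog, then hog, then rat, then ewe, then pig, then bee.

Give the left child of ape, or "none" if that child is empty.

Insert ram: tree is empty, so ram becomes the root.
Insert asp: asp < ram → go left. Place as left child of ram.
Insert elk: elk < ram → go left; elk > asp → go right. Place as right child of asp.
Insert ape: ape < ram → go left; ape < asp → go left. Place as left child of asp.
Insert fox: fox < ram → go left; fox > asp → go right; fox > elk → go right. Place as right child of elk.
Insert eel: eel < ram → go left; eel > asp → go right; eel < elk → go left. Place as left child of elk.
Insert kit: kit < ram → go left; kit > asp → go right; kit > elk → go right; kit > fox → go right. Place as right child of fox.
Insert doe: doe < ram → go left; doe > asp → go right; doe < elk → go left; doe < eel → go left. Place as left child of eel.
Insert hen: hen < ram → go left; hen > asp → go right; hen > elk → go right; hen > fox → go right; hen < kit → go left. Place as left child of kit.
Insert emu: emu < ram → go left; emu > asp → go right; emu > elk → go right; emu < fox → go left. Place as left child of fox.
Insert dog: dog < ram → go left; dog > asp → go right; dog < elk → go left; dog < eel → go left; dog > doe → go right. Place as right child of doe.
Insert hog: hog < ram → go left; hog > asp → go right; hog > elk → go right; hog > fox → go right; hog < kit → go left; hog > hen → go right. Place as right child of hen.
Insert rat: rat > ram → go right. Place as right child of ram.
Insert ewe: ewe < ram → go left; ewe > asp → go right; ewe > elk → go right; ewe < fox → go left; ewe > emu → go right. Place as right child of emu.
Insert pig: pig < ram → go left; pig > asp → go right; pig > elk → go right; pig > fox → go right; pig > kit → go right. Place as right child of kit.
Insert bee: bee < ram → go left; bee > asp → go right; bee < elk → go left; bee < eel → go left; bee < doe → go left. Place as left child of doe.

none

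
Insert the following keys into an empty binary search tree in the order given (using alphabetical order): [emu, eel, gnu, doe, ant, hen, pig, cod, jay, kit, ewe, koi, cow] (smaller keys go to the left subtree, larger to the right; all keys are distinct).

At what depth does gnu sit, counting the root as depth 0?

Insert emu: tree is empty, so emu becomes the root.
Insert eel: eel < emu → go left. Place as left child of emu.
Insert gnu: gnu > emu → go right. Place as right child of emu.
Insert doe: doe < emu → go left; doe < eel → go left. Place as left child of eel.
Insert ant: ant < emu → go left; ant < eel → go left; ant < doe → go left. Place as left child of doe.
Insert hen: hen > emu → go right; hen > gnu → go right. Place as right child of gnu.
Insert pig: pig > emu → go right; pig > gnu → go right; pig > hen → go right. Place as right child of hen.
Insert cod: cod < emu → go left; cod < eel → go left; cod < doe → go left; cod > ant → go right. Place as right child of ant.
Insert jay: jay > emu → go right; jay > gnu → go right; jay > hen → go right; jay < pig → go left. Place as left child of pig.
Insert kit: kit > emu → go right; kit > gnu → go right; kit > hen → go right; kit < pig → go left; kit > jay → go right. Place as right child of jay.
Insert ewe: ewe > emu → go right; ewe < gnu → go left. Place as left child of gnu.
Insert koi: koi > emu → go right; koi > gnu → go right; koi > hen → go right; koi < pig → go left; koi > jay → go right; koi > kit → go right. Place as right child of kit.
Insert cow: cow < emu → go left; cow < eel → go left; cow < doe → go left; cow > ant → go right; cow > cod → go right. Place as right child of cod.

Path to gnu: emu → gnu, which is 1 edge.

1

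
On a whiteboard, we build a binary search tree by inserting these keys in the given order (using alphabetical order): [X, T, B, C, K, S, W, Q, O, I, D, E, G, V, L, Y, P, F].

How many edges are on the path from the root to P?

8

X: root
T: left child of X (depth 1)
B: left child of T (depth 2)
C: right child of B (depth 3)
K: right child of C (depth 4)
S: right child of K (depth 5)
W: right child of T (depth 2)
Q: left child of S (depth 6)
O: left child of Q (depth 7)
I: left child of K (depth 5)
D: left child of I (depth 6)
E: right child of D (depth 7)
G: right child of E (depth 8)
V: left child of W (depth 3)
L: left child of O (depth 8)
Y: right child of X (depth 1)
P: right child of O (depth 8)
F: left child of G (depth 9)

Path to P: X → T → B → C → K → S → Q → O → P, which is 8 edges.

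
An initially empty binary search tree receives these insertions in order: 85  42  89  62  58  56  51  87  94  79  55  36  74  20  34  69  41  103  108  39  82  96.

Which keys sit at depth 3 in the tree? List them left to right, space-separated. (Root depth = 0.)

85: root
42: left child of 85 (depth 1)
89: right child of 85 (depth 1)
62: right child of 42 (depth 2)
58: left child of 62 (depth 3)
56: left child of 58 (depth 4)
51: left child of 56 (depth 5)
87: left child of 89 (depth 2)
94: right child of 89 (depth 2)
79: right child of 62 (depth 3)
55: right child of 51 (depth 6)
36: left child of 42 (depth 2)
74: left child of 79 (depth 4)
20: left child of 36 (depth 3)
34: right child of 20 (depth 4)
69: left child of 74 (depth 5)
41: right child of 36 (depth 3)
103: right child of 94 (depth 3)
108: right child of 103 (depth 4)
39: left child of 41 (depth 4)
82: right child of 79 (depth 4)
96: left child of 103 (depth 4)

20 41 58 79 103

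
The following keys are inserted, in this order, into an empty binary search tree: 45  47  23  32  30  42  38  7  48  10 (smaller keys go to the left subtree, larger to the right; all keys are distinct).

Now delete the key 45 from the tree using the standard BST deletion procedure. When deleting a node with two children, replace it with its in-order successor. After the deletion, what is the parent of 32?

Resulting structure (node: left, right):
  45: L=23, R=47
  47: L=–, R=48
  23: L=7, R=32
  32: L=30, R=42
  30: L=–, R=–
  42: L=38, R=–
  38: L=–, R=–
  7: L=–, R=10
  48: L=–, R=–
  10: L=–, R=–

Delete 45 (two children — replace with in-order successor).
After deletion, 32's parent is 23.

23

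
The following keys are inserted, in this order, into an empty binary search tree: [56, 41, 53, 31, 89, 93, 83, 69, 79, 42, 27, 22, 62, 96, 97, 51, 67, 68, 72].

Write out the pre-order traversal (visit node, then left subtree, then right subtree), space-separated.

Insert 56: tree is empty, so 56 becomes the root.
Insert 41: 41 < 56 → go left. Place as left child of 56.
Insert 53: 53 < 56 → go left; 53 > 41 → go right. Place as right child of 41.
Insert 31: 31 < 56 → go left; 31 < 41 → go left. Place as left child of 41.
Insert 89: 89 > 56 → go right. Place as right child of 56.
Insert 93: 93 > 56 → go right; 93 > 89 → go right. Place as right child of 89.
Insert 83: 83 > 56 → go right; 83 < 89 → go left. Place as left child of 89.
Insert 69: 69 > 56 → go right; 69 < 89 → go left; 69 < 83 → go left. Place as left child of 83.
Insert 79: 79 > 56 → go right; 79 < 89 → go left; 79 < 83 → go left; 79 > 69 → go right. Place as right child of 69.
Insert 42: 42 < 56 → go left; 42 > 41 → go right; 42 < 53 → go left. Place as left child of 53.
Insert 27: 27 < 56 → go left; 27 < 41 → go left; 27 < 31 → go left. Place as left child of 31.
Insert 22: 22 < 56 → go left; 22 < 41 → go left; 22 < 31 → go left; 22 < 27 → go left. Place as left child of 27.
Insert 62: 62 > 56 → go right; 62 < 89 → go left; 62 < 83 → go left; 62 < 69 → go left. Place as left child of 69.
Insert 96: 96 > 56 → go right; 96 > 89 → go right; 96 > 93 → go right. Place as right child of 93.
Insert 97: 97 > 56 → go right; 97 > 89 → go right; 97 > 93 → go right; 97 > 96 → go right. Place as right child of 96.
Insert 51: 51 < 56 → go left; 51 > 41 → go right; 51 < 53 → go left; 51 > 42 → go right. Place as right child of 42.
Insert 67: 67 > 56 → go right; 67 < 89 → go left; 67 < 83 → go left; 67 < 69 → go left; 67 > 62 → go right. Place as right child of 62.
Insert 68: 68 > 56 → go right; 68 < 89 → go left; 68 < 83 → go left; 68 < 69 → go left; 68 > 62 → go right; 68 > 67 → go right. Place as right child of 67.
Insert 72: 72 > 56 → go right; 72 < 89 → go left; 72 < 83 → go left; 72 > 69 → go right; 72 < 79 → go left. Place as left child of 79.

56 41 31 27 22 53 42 51 89 83 69 62 67 68 79 72 93 96 97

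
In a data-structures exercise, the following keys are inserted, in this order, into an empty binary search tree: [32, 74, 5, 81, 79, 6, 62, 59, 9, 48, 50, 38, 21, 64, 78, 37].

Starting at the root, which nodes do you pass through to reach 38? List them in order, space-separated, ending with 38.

Insert 32: tree is empty, so 32 becomes the root.
Insert 74: 74 > 32 → go right. Place as right child of 32.
Insert 5: 5 < 32 → go left. Place as left child of 32.
Insert 81: 81 > 32 → go right; 81 > 74 → go right. Place as right child of 74.
Insert 79: 79 > 32 → go right; 79 > 74 → go right; 79 < 81 → go left. Place as left child of 81.
Insert 6: 6 < 32 → go left; 6 > 5 → go right. Place as right child of 5.
Insert 62: 62 > 32 → go right; 62 < 74 → go left. Place as left child of 74.
Insert 59: 59 > 32 → go right; 59 < 74 → go left; 59 < 62 → go left. Place as left child of 62.
Insert 9: 9 < 32 → go left; 9 > 5 → go right; 9 > 6 → go right. Place as right child of 6.
Insert 48: 48 > 32 → go right; 48 < 74 → go left; 48 < 62 → go left; 48 < 59 → go left. Place as left child of 59.
Insert 50: 50 > 32 → go right; 50 < 74 → go left; 50 < 62 → go left; 50 < 59 → go left; 50 > 48 → go right. Place as right child of 48.
Insert 38: 38 > 32 → go right; 38 < 74 → go left; 38 < 62 → go left; 38 < 59 → go left; 38 < 48 → go left. Place as left child of 48.
Insert 21: 21 < 32 → go left; 21 > 5 → go right; 21 > 6 → go right; 21 > 9 → go right. Place as right child of 9.
Insert 64: 64 > 32 → go right; 64 < 74 → go left; 64 > 62 → go right. Place as right child of 62.
Insert 78: 78 > 32 → go right; 78 > 74 → go right; 78 < 81 → go left; 78 < 79 → go left. Place as left child of 79.
Insert 37: 37 > 32 → go right; 37 < 74 → go left; 37 < 62 → go left; 37 < 59 → go left; 37 < 48 → go left; 37 < 38 → go left. Place as left child of 38.

32 74 62 59 48 38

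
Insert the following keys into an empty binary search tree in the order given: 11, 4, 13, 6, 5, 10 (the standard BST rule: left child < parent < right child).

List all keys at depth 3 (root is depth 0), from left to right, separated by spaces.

11: root
4: left child of 11 (depth 1)
13: right child of 11 (depth 1)
6: right child of 4 (depth 2)
5: left child of 6 (depth 3)
10: right child of 6 (depth 3)

5 10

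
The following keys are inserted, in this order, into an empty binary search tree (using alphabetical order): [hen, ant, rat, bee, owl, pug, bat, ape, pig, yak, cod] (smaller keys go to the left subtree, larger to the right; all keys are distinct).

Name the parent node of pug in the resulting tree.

owl

hen: root
ant: left child of hen (depth 1)
rat: right child of hen (depth 1)
bee: right child of ant (depth 2)
owl: left child of rat (depth 2)
pug: right child of owl (depth 3)
bat: left child of bee (depth 3)
ape: left child of bat (depth 4)
pig: left child of pug (depth 4)
yak: right child of rat (depth 2)
cod: right child of bee (depth 3)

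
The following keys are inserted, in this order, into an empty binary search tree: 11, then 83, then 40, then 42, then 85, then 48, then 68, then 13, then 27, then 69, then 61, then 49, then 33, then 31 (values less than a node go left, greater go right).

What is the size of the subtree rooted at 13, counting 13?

4

Insert 11: tree is empty, so 11 becomes the root.
Insert 83: 83 > 11 → go right. Place as right child of 11.
Insert 40: 40 > 11 → go right; 40 < 83 → go left. Place as left child of 83.
Insert 42: 42 > 11 → go right; 42 < 83 → go left; 42 > 40 → go right. Place as right child of 40.
Insert 85: 85 > 11 → go right; 85 > 83 → go right. Place as right child of 83.
Insert 48: 48 > 11 → go right; 48 < 83 → go left; 48 > 40 → go right; 48 > 42 → go right. Place as right child of 42.
Insert 68: 68 > 11 → go right; 68 < 83 → go left; 68 > 40 → go right; 68 > 42 → go right; 68 > 48 → go right. Place as right child of 48.
Insert 13: 13 > 11 → go right; 13 < 83 → go left; 13 < 40 → go left. Place as left child of 40.
Insert 27: 27 > 11 → go right; 27 < 83 → go left; 27 < 40 → go left; 27 > 13 → go right. Place as right child of 13.
Insert 69: 69 > 11 → go right; 69 < 83 → go left; 69 > 40 → go right; 69 > 42 → go right; 69 > 48 → go right; 69 > 68 → go right. Place as right child of 68.
Insert 61: 61 > 11 → go right; 61 < 83 → go left; 61 > 40 → go right; 61 > 42 → go right; 61 > 48 → go right; 61 < 68 → go left. Place as left child of 68.
Insert 49: 49 > 11 → go right; 49 < 83 → go left; 49 > 40 → go right; 49 > 42 → go right; 49 > 48 → go right; 49 < 68 → go left; 49 < 61 → go left. Place as left child of 61.
Insert 33: 33 > 11 → go right; 33 < 83 → go left; 33 < 40 → go left; 33 > 13 → go right; 33 > 27 → go right. Place as right child of 27.
Insert 31: 31 > 11 → go right; 31 < 83 → go left; 31 < 40 → go left; 31 > 13 → go right; 31 > 27 → go right; 31 < 33 → go left. Place as left child of 33.

Subtree rooted at 13 contains: 13, 27, 33, 31 — 4 nodes.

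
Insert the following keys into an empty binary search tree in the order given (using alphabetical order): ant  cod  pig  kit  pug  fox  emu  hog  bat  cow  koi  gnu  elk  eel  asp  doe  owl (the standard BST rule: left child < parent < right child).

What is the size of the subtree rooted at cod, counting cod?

16

Insert ant: tree is empty, so ant becomes the root.
Insert cod: cod > ant → go right. Place as right child of ant.
Insert pig: pig > ant → go right; pig > cod → go right. Place as right child of cod.
Insert kit: kit > ant → go right; kit > cod → go right; kit < pig → go left. Place as left child of pig.
Insert pug: pug > ant → go right; pug > cod → go right; pug > pig → go right. Place as right child of pig.
Insert fox: fox > ant → go right; fox > cod → go right; fox < pig → go left; fox < kit → go left. Place as left child of kit.
Insert emu: emu > ant → go right; emu > cod → go right; emu < pig → go left; emu < kit → go left; emu < fox → go left. Place as left child of fox.
Insert hog: hog > ant → go right; hog > cod → go right; hog < pig → go left; hog < kit → go left; hog > fox → go right. Place as right child of fox.
Insert bat: bat > ant → go right; bat < cod → go left. Place as left child of cod.
Insert cow: cow > ant → go right; cow > cod → go right; cow < pig → go left; cow < kit → go left; cow < fox → go left; cow < emu → go left. Place as left child of emu.
Insert koi: koi > ant → go right; koi > cod → go right; koi < pig → go left; koi > kit → go right. Place as right child of kit.
Insert gnu: gnu > ant → go right; gnu > cod → go right; gnu < pig → go left; gnu < kit → go left; gnu > fox → go right; gnu < hog → go left. Place as left child of hog.
Insert elk: elk > ant → go right; elk > cod → go right; elk < pig → go left; elk < kit → go left; elk < fox → go left; elk < emu → go left; elk > cow → go right. Place as right child of cow.
Insert eel: eel > ant → go right; eel > cod → go right; eel < pig → go left; eel < kit → go left; eel < fox → go left; eel < emu → go left; eel > cow → go right; eel < elk → go left. Place as left child of elk.
Insert asp: asp > ant → go right; asp < cod → go left; asp < bat → go left. Place as left child of bat.
Insert doe: doe > ant → go right; doe > cod → go right; doe < pig → go left; doe < kit → go left; doe < fox → go left; doe < emu → go left; doe > cow → go right; doe < elk → go left; doe < eel → go left. Place as left child of eel.
Insert owl: owl > ant → go right; owl > cod → go right; owl < pig → go left; owl > kit → go right; owl > koi → go right. Place as right child of koi.

Subtree rooted at cod contains: cod, bat, asp, pig, kit, fox, emu, cow, elk, eel, doe, hog, gnu, koi, owl, pug — 16 nodes.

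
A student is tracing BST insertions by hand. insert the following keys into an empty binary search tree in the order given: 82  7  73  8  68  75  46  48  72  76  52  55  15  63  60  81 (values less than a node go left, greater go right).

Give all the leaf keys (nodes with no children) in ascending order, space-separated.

15 60 72 81

82: root
7: left child of 82 (depth 1)
73: right child of 7 (depth 2)
8: left child of 73 (depth 3)
68: right child of 8 (depth 4)
75: right child of 73 (depth 3)
46: left child of 68 (depth 5)
48: right child of 46 (depth 6)
72: right child of 68 (depth 5)
76: right child of 75 (depth 4)
52: right child of 48 (depth 7)
55: right child of 52 (depth 8)
15: left child of 46 (depth 6)
63: right child of 55 (depth 9)
60: left child of 63 (depth 10)
81: right child of 76 (depth 5)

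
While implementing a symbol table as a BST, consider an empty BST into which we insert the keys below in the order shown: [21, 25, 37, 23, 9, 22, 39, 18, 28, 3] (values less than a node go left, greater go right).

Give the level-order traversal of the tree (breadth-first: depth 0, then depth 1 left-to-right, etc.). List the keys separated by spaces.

21: root
25: right child of 21 (depth 1)
37: right child of 25 (depth 2)
23: left child of 25 (depth 2)
9: left child of 21 (depth 1)
22: left child of 23 (depth 3)
39: right child of 37 (depth 3)
18: right child of 9 (depth 2)
28: left child of 37 (depth 3)
3: left child of 9 (depth 2)

21 9 25 3 18 23 37 22 28 39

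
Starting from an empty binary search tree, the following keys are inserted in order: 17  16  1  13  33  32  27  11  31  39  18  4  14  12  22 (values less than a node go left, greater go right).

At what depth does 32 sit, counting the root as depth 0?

2

17: root
16: left child of 17 (depth 1)
1: left child of 16 (depth 2)
13: right child of 1 (depth 3)
33: right child of 17 (depth 1)
32: left child of 33 (depth 2)
27: left child of 32 (depth 3)
11: left child of 13 (depth 4)
31: right child of 27 (depth 4)
39: right child of 33 (depth 2)
18: left child of 27 (depth 4)
4: left child of 11 (depth 5)
14: right child of 13 (depth 4)
12: right child of 11 (depth 5)
22: right child of 18 (depth 5)

Path to 32: 17 → 33 → 32, which is 2 edges.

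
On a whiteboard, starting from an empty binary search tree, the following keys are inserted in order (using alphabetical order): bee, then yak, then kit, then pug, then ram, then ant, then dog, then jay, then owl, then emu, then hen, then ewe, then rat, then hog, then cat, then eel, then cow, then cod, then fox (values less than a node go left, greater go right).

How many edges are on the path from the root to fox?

Insert bee: tree is empty, so bee becomes the root.
Insert yak: yak > bee → go right. Place as right child of bee.
Insert kit: kit > bee → go right; kit < yak → go left. Place as left child of yak.
Insert pug: pug > bee → go right; pug < yak → go left; pug > kit → go right. Place as right child of kit.
Insert ram: ram > bee → go right; ram < yak → go left; ram > kit → go right; ram > pug → go right. Place as right child of pug.
Insert ant: ant < bee → go left. Place as left child of bee.
Insert dog: dog > bee → go right; dog < yak → go left; dog < kit → go left. Place as left child of kit.
Insert jay: jay > bee → go right; jay < yak → go left; jay < kit → go left; jay > dog → go right. Place as right child of dog.
Insert owl: owl > bee → go right; owl < yak → go left; owl > kit → go right; owl < pug → go left. Place as left child of pug.
Insert emu: emu > bee → go right; emu < yak → go left; emu < kit → go left; emu > dog → go right; emu < jay → go left. Place as left child of jay.
Insert hen: hen > bee → go right; hen < yak → go left; hen < kit → go left; hen > dog → go right; hen < jay → go left; hen > emu → go right. Place as right child of emu.
Insert ewe: ewe > bee → go right; ewe < yak → go left; ewe < kit → go left; ewe > dog → go right; ewe < jay → go left; ewe > emu → go right; ewe < hen → go left. Place as left child of hen.
Insert rat: rat > bee → go right; rat < yak → go left; rat > kit → go right; rat > pug → go right; rat > ram → go right. Place as right child of ram.
Insert hog: hog > bee → go right; hog < yak → go left; hog < kit → go left; hog > dog → go right; hog < jay → go left; hog > emu → go right; hog > hen → go right. Place as right child of hen.
Insert cat: cat > bee → go right; cat < yak → go left; cat < kit → go left; cat < dog → go left. Place as left child of dog.
Insert eel: eel > bee → go right; eel < yak → go left; eel < kit → go left; eel > dog → go right; eel < jay → go left; eel < emu → go left. Place as left child of emu.
Insert cow: cow > bee → go right; cow < yak → go left; cow < kit → go left; cow < dog → go left; cow > cat → go right. Place as right child of cat.
Insert cod: cod > bee → go right; cod < yak → go left; cod < kit → go left; cod < dog → go left; cod > cat → go right; cod < cow → go left. Place as left child of cow.
Insert fox: fox > bee → go right; fox < yak → go left; fox < kit → go left; fox > dog → go right; fox < jay → go left; fox > emu → go right; fox < hen → go left; fox > ewe → go right. Place as right child of ewe.

Path to fox: bee → yak → kit → dog → jay → emu → hen → ewe → fox, which is 8 edges.

8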